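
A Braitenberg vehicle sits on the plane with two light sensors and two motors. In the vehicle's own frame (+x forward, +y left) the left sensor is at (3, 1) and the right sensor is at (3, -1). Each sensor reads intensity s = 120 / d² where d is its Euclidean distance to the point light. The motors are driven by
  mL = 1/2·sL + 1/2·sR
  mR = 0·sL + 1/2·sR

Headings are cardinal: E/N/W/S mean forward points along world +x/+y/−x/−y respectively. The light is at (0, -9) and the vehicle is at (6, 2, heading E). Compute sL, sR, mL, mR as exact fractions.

left sensor world pos  = (9, 3); dL² = 225
right sensor world pos = (9, 1); dR² = 181
sL = 120/225 = 8/15
sR = 120/181 = 120/181
mL = 1/2·sL + 1/2·sR = 1624/2715
mR = 0·sL + 1/2·sR = 60/181

8/15 120/181 1624/2715 60/181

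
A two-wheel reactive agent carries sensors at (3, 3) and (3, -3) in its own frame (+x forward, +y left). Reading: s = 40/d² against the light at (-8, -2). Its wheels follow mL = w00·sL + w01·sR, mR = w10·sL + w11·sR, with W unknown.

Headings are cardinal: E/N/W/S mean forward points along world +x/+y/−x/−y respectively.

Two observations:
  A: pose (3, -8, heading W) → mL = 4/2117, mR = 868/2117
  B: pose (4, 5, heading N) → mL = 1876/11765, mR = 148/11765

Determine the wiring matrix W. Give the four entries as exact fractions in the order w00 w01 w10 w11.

obs A: pose=(3,-8,W) → sL=8/29, sR=40/73, mL=4/2117, mR=868/2117
obs B: pose=(4,5,N) → sL=40/181, sR=8/65, mL=1876/11765, mR=148/11765
sensor matrix S = [[8/29, 40/73], [40/181, 8/65]]; det S = -2170368/24906505
solve [mL_A; mL_B] = S·[w00; w01] and [mR_A; mR_B] = S·[w10; w11]:
  w00 = 1, w01 = -1/2, w10 = -1/2, w11 = 1

1 -1/2 -1/2 1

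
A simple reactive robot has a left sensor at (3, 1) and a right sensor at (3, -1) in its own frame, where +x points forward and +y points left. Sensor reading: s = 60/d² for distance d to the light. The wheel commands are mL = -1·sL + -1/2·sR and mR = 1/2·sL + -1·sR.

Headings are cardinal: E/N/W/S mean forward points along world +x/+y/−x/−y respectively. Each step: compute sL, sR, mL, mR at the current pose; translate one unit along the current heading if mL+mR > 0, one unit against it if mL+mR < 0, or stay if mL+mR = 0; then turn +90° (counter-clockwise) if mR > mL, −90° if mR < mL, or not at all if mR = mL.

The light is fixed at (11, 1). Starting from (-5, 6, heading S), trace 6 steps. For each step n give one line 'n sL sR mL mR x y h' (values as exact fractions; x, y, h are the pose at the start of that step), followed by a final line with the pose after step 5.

0 60/229 60/293 -24450/67097 -4950/67097 -5 6 S
1 30/109 30/97 -4545/10573 -1815/10573 -5 7 E
2 4/27 60/337 -2158/9099 -946/9099 -6 7 N
3 15/104 15/109 -2415/11336 -1485/22672 -6 6 W
4 60/229 60/293 -24450/67097 -4950/67097 -5 6 S
5 30/109 30/97 -4545/10573 -1815/10573 -5 7 E
final -6 7 N

n=0: pose=(-5,6,S); sL=60/229, sR=60/293; mL=-24450/67097, mR=-4950/67097; mL+mR=-29400/67097 → advance -1; mR−mL=19500/67097 → turn +1·90°
n=1: pose=(-5,7,E); sL=30/109, sR=30/97; mL=-4545/10573, mR=-1815/10573; mL+mR=-6360/10573 → advance -1; mR−mL=2730/10573 → turn +1·90°
n=2: pose=(-6,7,N); sL=4/27, sR=60/337; mL=-2158/9099, mR=-946/9099; mL+mR=-3104/9099 → advance -1; mR−mL=404/3033 → turn +1·90°
n=3: pose=(-6,6,W); sL=15/104, sR=15/109; mL=-2415/11336, mR=-1485/22672; mL+mR=-6315/22672 → advance -1; mR−mL=3345/22672 → turn +1·90°
n=4: pose=(-5,6,S); sL=60/229, sR=60/293; mL=-24450/67097, mR=-4950/67097; mL+mR=-29400/67097 → advance -1; mR−mL=19500/67097 → turn +1·90°
n=5: pose=(-5,7,E); sL=30/109, sR=30/97; mL=-4545/10573, mR=-1815/10573; mL+mR=-6360/10573 → advance -1; mR−mL=2730/10573 → turn +1·90°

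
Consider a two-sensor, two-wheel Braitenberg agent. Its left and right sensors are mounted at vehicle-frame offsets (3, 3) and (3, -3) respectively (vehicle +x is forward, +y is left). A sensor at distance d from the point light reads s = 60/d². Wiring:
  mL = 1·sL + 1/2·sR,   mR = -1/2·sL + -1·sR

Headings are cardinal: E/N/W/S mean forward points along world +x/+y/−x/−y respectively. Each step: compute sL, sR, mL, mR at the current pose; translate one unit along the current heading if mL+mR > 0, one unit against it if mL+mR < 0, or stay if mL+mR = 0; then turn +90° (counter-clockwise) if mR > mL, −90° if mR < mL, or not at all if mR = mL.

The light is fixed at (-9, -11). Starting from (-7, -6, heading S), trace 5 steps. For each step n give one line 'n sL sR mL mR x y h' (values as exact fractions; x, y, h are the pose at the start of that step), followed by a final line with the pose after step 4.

0 60/29 12 234/29 -378/29 -7 -6 S
1 6 30/41 261/41 -153/41 -7 -5 W
2 12/17 60/97 1674/1649 -1602/1649 -8 -5 N
3 15/29 15/8 675/464 -495/232 -8 -4 E
4 12/5 12/5 18/5 -18/5 -9 -4 S
final -9 -4 W

n=0: pose=(-7,-6,S); sL=60/29, sR=12; mL=234/29, mR=-378/29; mL+mR=-144/29 → advance -1; mR−mL=-612/29 → turn -1·90°
n=1: pose=(-7,-5,W); sL=6, sR=30/41; mL=261/41, mR=-153/41; mL+mR=108/41 → advance +1; mR−mL=-414/41 → turn -1·90°
n=2: pose=(-8,-5,N); sL=12/17, sR=60/97; mL=1674/1649, mR=-1602/1649; mL+mR=72/1649 → advance +1; mR−mL=-3276/1649 → turn -1·90°
n=3: pose=(-8,-4,E); sL=15/29, sR=15/8; mL=675/464, mR=-495/232; mL+mR=-315/464 → advance -1; mR−mL=-1665/464 → turn -1·90°
n=4: pose=(-9,-4,S); sL=12/5, sR=12/5; mL=18/5, mR=-18/5; mL+mR=0 → advance +0; mR−mL=-36/5 → turn -1·90°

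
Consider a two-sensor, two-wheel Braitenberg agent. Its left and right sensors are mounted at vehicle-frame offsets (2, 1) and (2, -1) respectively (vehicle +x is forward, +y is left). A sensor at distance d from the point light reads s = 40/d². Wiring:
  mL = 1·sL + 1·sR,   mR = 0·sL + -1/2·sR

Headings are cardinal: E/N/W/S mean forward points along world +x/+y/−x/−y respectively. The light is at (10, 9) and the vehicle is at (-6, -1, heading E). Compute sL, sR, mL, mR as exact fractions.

40/277 40/317 23760/87809 -20/317

left sensor world pos  = (-4, 0); dL² = 277
right sensor world pos = (-4, -2); dR² = 317
sL = 40/277 = 40/277
sR = 40/317 = 40/317
mL = 1·sL + 1·sR = 23760/87809
mR = 0·sL + -1/2·sR = -20/317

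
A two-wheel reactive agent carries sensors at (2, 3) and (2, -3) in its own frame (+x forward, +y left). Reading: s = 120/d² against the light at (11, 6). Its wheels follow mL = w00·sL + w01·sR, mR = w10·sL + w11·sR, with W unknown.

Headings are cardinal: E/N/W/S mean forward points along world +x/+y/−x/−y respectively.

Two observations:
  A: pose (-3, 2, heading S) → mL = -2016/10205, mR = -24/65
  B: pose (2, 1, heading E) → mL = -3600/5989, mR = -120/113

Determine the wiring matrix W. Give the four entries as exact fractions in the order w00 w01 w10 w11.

-1/2 1/2 0 -1

obs A: pose=(-3,2,S) → sL=120/157, sR=24/65, mL=-2016/10205, mR=-24/65
obs B: pose=(2,1,E) → sL=120/53, sR=120/113, mL=-3600/5989, mR=-120/113
sensor matrix S = [[120/157, 24/65], [120/53, 120/113]]; det S = -297216/12223549
solve [mL_A; mL_B] = S·[w00; w01] and [mR_A; mR_B] = S·[w10; w11]:
  w00 = -1/2, w01 = 1/2, w10 = 0, w11 = -1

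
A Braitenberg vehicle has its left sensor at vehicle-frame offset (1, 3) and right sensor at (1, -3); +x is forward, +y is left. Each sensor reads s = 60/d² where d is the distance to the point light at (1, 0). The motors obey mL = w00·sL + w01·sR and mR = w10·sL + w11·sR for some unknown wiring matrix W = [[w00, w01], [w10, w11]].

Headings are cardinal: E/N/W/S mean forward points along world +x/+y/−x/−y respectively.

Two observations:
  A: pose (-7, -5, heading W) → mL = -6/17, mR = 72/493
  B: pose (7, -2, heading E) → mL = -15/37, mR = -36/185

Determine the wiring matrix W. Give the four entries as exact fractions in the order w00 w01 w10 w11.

obs A: pose=(-7,-5,W) → sL=12/29, sR=12/17, mL=-6/17, mR=72/493
obs B: pose=(7,-2,E) → sL=6/5, sR=30/37, mL=-15/37, mR=-36/185
sensor matrix S = [[12/29, 12/17], [6/5, 30/37]]; det S = -46656/91205
solve [mL_A; mL_B] = S·[w00; w01] and [mR_A; mR_B] = S·[w10; w11]:
  w00 = 0, w01 = -1/2, w10 = -1/2, w11 = 1/2

0 -1/2 -1/2 1/2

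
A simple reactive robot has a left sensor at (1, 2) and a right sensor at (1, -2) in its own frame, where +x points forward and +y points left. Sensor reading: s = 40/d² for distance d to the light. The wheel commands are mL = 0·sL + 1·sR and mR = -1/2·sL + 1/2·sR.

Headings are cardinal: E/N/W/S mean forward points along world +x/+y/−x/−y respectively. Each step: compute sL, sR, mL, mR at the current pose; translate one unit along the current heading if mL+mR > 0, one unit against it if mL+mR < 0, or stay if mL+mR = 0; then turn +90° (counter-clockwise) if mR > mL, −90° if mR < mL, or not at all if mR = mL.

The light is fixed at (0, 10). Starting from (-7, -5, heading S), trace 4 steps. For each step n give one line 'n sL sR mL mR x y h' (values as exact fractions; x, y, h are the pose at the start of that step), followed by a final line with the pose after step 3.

n=0: pose=(-7,-5,S); sL=40/281, sR=40/337; mL=40/337, mR=-1120/94697; mL+mR=10120/94697 → advance +1; mR−mL=-12360/94697 → turn -1·90°
n=1: pose=(-7,-6,W); sL=10/97, sR=2/13; mL=2/13, mR=32/1261; mL+mR=226/1261 → advance +1; mR−mL=-162/1261 → turn -1·90°
n=2: pose=(-8,-6,N); sL=8/65, sR=40/261; mL=40/261, mR=256/16965; mL+mR=952/5655 → advance +1; mR−mL=-2344/16965 → turn -1·90°
n=3: pose=(-8,-5,E); sL=20/109, sR=20/169; mL=20/169, mR=-600/18421; mL+mR=1580/18421 → advance +1; mR−mL=-2780/18421 → turn -1·90°

0 40/281 40/337 40/337 -1120/94697 -7 -5 S
1 10/97 2/13 2/13 32/1261 -7 -6 W
2 8/65 40/261 40/261 256/16965 -8 -6 N
3 20/109 20/169 20/169 -600/18421 -8 -5 E
final -7 -5 S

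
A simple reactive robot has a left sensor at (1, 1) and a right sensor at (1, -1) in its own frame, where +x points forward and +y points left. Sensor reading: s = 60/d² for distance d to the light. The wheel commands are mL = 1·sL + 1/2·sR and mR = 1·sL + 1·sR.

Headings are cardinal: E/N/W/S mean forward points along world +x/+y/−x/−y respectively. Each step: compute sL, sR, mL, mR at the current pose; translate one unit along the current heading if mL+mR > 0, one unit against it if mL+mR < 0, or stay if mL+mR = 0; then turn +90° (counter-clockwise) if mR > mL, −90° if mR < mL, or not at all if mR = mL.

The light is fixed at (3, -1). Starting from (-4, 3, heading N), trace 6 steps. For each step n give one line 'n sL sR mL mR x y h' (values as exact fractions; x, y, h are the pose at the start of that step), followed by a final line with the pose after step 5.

n=0: pose=(-4,3,N); sL=60/89, sR=60/61; mL=6330/5429, mR=9000/5429; mL+mR=15330/5429 → advance +1; mR−mL=30/61 → turn +1·90°
n=1: pose=(-4,4,W); sL=3/4, sR=3/5; mL=21/20, mR=27/20; mL+mR=12/5 → advance +1; mR−mL=3/10 → turn +1·90°
n=2: pose=(-5,4,S); sL=12/13, sR=60/97; mL=1554/1261, mR=1944/1261; mL+mR=3498/1261 → advance +1; mR−mL=30/97 → turn +1·90°
n=3: pose=(-5,3,E); sL=30/37, sR=30/29; mL=1425/1073, mR=1980/1073; mL+mR=3405/1073 → advance +1; mR−mL=15/29 → turn +1·90°
n=4: pose=(-4,3,N); sL=60/89, sR=60/61; mL=6330/5429, mR=9000/5429; mL+mR=15330/5429 → advance +1; mR−mL=30/61 → turn +1·90°
n=5: pose=(-4,4,W); sL=3/4, sR=3/5; mL=21/20, mR=27/20; mL+mR=12/5 → advance +1; mR−mL=3/10 → turn +1·90°

0 60/89 60/61 6330/5429 9000/5429 -4 3 N
1 3/4 3/5 21/20 27/20 -4 4 W
2 12/13 60/97 1554/1261 1944/1261 -5 4 S
3 30/37 30/29 1425/1073 1980/1073 -5 3 E
4 60/89 60/61 6330/5429 9000/5429 -4 3 N
5 3/4 3/5 21/20 27/20 -4 4 W
final -5 4 S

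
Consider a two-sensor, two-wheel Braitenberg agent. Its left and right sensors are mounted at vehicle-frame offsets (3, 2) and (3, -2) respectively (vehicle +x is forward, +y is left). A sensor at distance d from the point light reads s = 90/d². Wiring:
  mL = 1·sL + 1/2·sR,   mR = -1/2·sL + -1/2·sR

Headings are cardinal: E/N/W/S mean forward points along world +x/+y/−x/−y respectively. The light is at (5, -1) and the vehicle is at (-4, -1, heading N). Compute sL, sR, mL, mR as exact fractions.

left sensor world pos  = (-6, 2); dL² = 130
right sensor world pos = (-2, 2); dR² = 58
sL = 90/130 = 9/13
sR = 90/58 = 45/29
mL = 1·sL + 1/2·sR = 1107/754
mR = -1/2·sL + -1/2·sR = -423/377

9/13 45/29 1107/754 -423/377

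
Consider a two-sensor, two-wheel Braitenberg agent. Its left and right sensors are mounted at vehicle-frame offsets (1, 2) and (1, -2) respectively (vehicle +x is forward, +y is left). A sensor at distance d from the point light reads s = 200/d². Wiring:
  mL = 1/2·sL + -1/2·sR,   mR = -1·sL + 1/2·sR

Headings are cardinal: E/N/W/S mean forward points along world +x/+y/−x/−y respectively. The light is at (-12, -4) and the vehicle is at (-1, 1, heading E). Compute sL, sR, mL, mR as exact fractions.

left sensor world pos  = (0, 3); dL² = 193
right sensor world pos = (0, -1); dR² = 153
sL = 200/193 = 200/193
sR = 200/153 = 200/153
mL = 1/2·sL + -1/2·sR = -4000/29529
mR = -1·sL + 1/2·sR = -11300/29529

200/193 200/153 -4000/29529 -11300/29529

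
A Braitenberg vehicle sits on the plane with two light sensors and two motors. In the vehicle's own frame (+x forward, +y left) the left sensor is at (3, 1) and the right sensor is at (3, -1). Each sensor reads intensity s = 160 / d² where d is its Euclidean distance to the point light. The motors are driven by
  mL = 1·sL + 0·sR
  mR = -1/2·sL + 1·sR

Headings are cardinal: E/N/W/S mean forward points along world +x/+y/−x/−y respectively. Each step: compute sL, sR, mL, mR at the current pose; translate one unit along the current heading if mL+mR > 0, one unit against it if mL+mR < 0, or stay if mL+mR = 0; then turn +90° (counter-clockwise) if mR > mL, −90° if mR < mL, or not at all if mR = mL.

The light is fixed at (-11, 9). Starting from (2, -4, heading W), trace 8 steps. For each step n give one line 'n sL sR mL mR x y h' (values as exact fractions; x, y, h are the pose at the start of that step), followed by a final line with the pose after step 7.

n=0: pose=(2,-4,W); sL=20/37, sR=40/61; mL=20/37, mR=870/2257; mL+mR=2090/2257 → advance +1; mR−mL=-350/2257 → turn -1·90°
n=1: pose=(1,-4,N); sL=160/221, sR=160/269; mL=160/221, mR=13840/59449; mL+mR=56880/59449 → advance +1; mR−mL=-29200/59449 → turn -1·90°
n=2: pose=(1,-3,E); sL=80/173, sR=80/197; mL=80/173, mR=5960/34081; mL+mR=21720/34081 → advance +1; mR−mL=-9800/34081 → turn -1·90°
n=3: pose=(2,-3,S); sL=160/421, sR=160/369; mL=160/421, mR=37840/155349; mL+mR=96880/155349 → advance +1; mR−mL=-21200/155349 → turn -1·90°
n=4: pose=(2,-4,W); sL=20/37, sR=40/61; mL=20/37, mR=870/2257; mL+mR=2090/2257 → advance +1; mR−mL=-350/2257 → turn -1·90°
n=5: pose=(1,-4,N); sL=160/221, sR=160/269; mL=160/221, mR=13840/59449; mL+mR=56880/59449 → advance +1; mR−mL=-29200/59449 → turn -1·90°
n=6: pose=(1,-3,E); sL=80/173, sR=80/197; mL=80/173, mR=5960/34081; mL+mR=21720/34081 → advance +1; mR−mL=-9800/34081 → turn -1·90°
n=7: pose=(2,-3,S); sL=160/421, sR=160/369; mL=160/421, mR=37840/155349; mL+mR=96880/155349 → advance +1; mR−mL=-21200/155349 → turn -1·90°

0 20/37 40/61 20/37 870/2257 2 -4 W
1 160/221 160/269 160/221 13840/59449 1 -4 N
2 80/173 80/197 80/173 5960/34081 1 -3 E
3 160/421 160/369 160/421 37840/155349 2 -3 S
4 20/37 40/61 20/37 870/2257 2 -4 W
5 160/221 160/269 160/221 13840/59449 1 -4 N
6 80/173 80/197 80/173 5960/34081 1 -3 E
7 160/421 160/369 160/421 37840/155349 2 -3 S
final 2 -4 W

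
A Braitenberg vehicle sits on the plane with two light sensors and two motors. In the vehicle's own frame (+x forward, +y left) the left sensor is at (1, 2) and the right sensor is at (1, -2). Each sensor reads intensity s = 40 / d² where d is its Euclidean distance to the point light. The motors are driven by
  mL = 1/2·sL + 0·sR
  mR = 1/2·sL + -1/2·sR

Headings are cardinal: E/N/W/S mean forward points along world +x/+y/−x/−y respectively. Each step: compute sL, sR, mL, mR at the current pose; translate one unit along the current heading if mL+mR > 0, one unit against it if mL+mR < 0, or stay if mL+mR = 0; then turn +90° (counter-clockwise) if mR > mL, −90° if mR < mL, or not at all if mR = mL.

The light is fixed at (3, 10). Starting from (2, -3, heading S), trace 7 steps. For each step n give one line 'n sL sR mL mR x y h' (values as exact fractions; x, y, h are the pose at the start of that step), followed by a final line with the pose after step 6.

n=0: pose=(2,-3,S); sL=40/197, sR=8/41; mL=20/197, mR=32/8077; mL+mR=852/8077 → advance +1; mR−mL=-4/41 → turn -1·90°
n=1: pose=(2,-4,W); sL=2/13, sR=10/37; mL=1/13, mR=-28/481; mL+mR=9/481 → advance +1; mR−mL=-5/37 → turn -1·90°
n=2: pose=(1,-4,N); sL=8/37, sR=40/169; mL=4/37, mR=-64/6253; mL+mR=612/6253 → advance +1; mR−mL=-20/169 → turn -1·90°
n=3: pose=(1,-3,E); sL=20/61, sR=20/113; mL=10/61, mR=520/6893; mL+mR=1650/6893 → advance +1; mR−mL=-10/113 → turn -1·90°
n=4: pose=(2,-3,S); sL=40/197, sR=8/41; mL=20/197, mR=32/8077; mL+mR=852/8077 → advance +1; mR−mL=-4/41 → turn -1·90°
n=5: pose=(2,-4,W); sL=2/13, sR=10/37; mL=1/13, mR=-28/481; mL+mR=9/481 → advance +1; mR−mL=-5/37 → turn -1·90°
n=6: pose=(1,-4,N); sL=8/37, sR=40/169; mL=4/37, mR=-64/6253; mL+mR=612/6253 → advance +1; mR−mL=-20/169 → turn -1·90°

0 40/197 8/41 20/197 32/8077 2 -3 S
1 2/13 10/37 1/13 -28/481 2 -4 W
2 8/37 40/169 4/37 -64/6253 1 -4 N
3 20/61 20/113 10/61 520/6893 1 -3 E
4 40/197 8/41 20/197 32/8077 2 -3 S
5 2/13 10/37 1/13 -28/481 2 -4 W
6 8/37 40/169 4/37 -64/6253 1 -4 N
final 1 -3 E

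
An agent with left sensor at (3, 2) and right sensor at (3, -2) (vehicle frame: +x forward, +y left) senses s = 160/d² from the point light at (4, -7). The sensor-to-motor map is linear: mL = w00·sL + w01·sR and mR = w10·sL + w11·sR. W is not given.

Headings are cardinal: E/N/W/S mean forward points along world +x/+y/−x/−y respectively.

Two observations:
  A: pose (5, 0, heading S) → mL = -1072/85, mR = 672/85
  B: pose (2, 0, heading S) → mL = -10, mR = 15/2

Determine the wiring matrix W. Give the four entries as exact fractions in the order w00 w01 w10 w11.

-1/2 -1 1/2 1/2

obs A: pose=(5,0,S) → sL=32/5, sR=160/17, mL=-1072/85, mR=672/85
obs B: pose=(2,0,S) → sL=10, sR=5, mL=-10, mR=15/2
sensor matrix S = [[32/5, 160/17], [10, 5]]; det S = -1056/17
solve [mL_A; mL_B] = S·[w00; w01] and [mR_A; mR_B] = S·[w10; w11]:
  w00 = -1/2, w01 = -1, w10 = 1/2, w11 = 1/2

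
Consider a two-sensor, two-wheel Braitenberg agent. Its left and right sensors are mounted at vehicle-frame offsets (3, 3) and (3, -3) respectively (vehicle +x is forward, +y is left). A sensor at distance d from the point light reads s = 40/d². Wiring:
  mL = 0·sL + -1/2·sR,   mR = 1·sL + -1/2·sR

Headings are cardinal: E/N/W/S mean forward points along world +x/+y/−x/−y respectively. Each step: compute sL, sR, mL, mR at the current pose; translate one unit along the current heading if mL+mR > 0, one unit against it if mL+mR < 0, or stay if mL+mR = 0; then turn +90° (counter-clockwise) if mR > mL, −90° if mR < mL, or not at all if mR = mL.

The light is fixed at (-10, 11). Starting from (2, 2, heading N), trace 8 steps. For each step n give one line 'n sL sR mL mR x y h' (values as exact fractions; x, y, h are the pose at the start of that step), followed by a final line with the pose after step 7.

n=0: pose=(2,2,N); sL=40/117, sR=40/261; mL=-20/261, mR=100/377; mL+mR=640/3393 → advance +1; mR−mL=40/117 → turn +1·90°
n=1: pose=(2,3,W); sL=20/101, sR=20/53; mL=-10/53, mR=50/5353; mL+mR=-960/5353 → advance -1; mR−mL=20/101 → turn +1·90°
n=2: pose=(3,3,S); sL=40/377, sR=40/221; mL=-20/221, mR=100/6409; mL+mR=-480/6409 → advance -1; mR−mL=40/377 → turn +1·90°
n=3: pose=(3,4,E); sL=5/34, sR=10/89; mL=-5/89, mR=275/3026; mL+mR=105/3026 → advance +1; mR−mL=5/34 → turn +1·90°
n=4: pose=(4,4,N); sL=40/137, sR=8/61; mL=-4/61, mR=1892/8357; mL+mR=1344/8357 → advance +1; mR−mL=40/137 → turn +1·90°
n=5: pose=(4,5,W); sL=20/101, sR=4/13; mL=-2/13, mR=58/1313; mL+mR=-144/1313 → advance -1; mR−mL=20/101 → turn +1·90°
n=6: pose=(5,5,S); sL=8/81, sR=8/45; mL=-4/45, mR=4/405; mL+mR=-32/405 → advance -1; mR−mL=8/81 → turn +1·90°
n=7: pose=(5,6,E); sL=5/41, sR=10/97; mL=-5/97, mR=280/3977; mL+mR=75/3977 → advance +1; mR−mL=5/41 → turn +1·90°

0 40/117 40/261 -20/261 100/377 2 2 N
1 20/101 20/53 -10/53 50/5353 2 3 W
2 40/377 40/221 -20/221 100/6409 3 3 S
3 5/34 10/89 -5/89 275/3026 3 4 E
4 40/137 8/61 -4/61 1892/8357 4 4 N
5 20/101 4/13 -2/13 58/1313 4 5 W
6 8/81 8/45 -4/45 4/405 5 5 S
7 5/41 10/97 -5/97 280/3977 5 6 E
final 6 6 N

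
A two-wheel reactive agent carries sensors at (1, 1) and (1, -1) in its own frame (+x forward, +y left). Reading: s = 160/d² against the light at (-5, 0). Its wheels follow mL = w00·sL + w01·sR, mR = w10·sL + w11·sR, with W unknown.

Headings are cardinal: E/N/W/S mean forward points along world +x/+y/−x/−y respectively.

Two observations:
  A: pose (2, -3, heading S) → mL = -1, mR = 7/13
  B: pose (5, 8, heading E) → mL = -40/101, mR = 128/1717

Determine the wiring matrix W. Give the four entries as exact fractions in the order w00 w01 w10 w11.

-1/2 0 -1/2 1/2

obs A: pose=(2,-3,S) → sL=2, sR=40/13, mL=-1, mR=7/13
obs B: pose=(5,8,E) → sL=80/101, sR=16/17, mL=-40/101, mR=128/1717
sensor matrix S = [[2, 40/13], [80/101, 16/17]]; det S = -12384/22321
solve [mL_A; mL_B] = S·[w00; w01] and [mR_A; mR_B] = S·[w10; w11]:
  w00 = -1/2, w01 = 0, w10 = -1/2, w11 = 1/2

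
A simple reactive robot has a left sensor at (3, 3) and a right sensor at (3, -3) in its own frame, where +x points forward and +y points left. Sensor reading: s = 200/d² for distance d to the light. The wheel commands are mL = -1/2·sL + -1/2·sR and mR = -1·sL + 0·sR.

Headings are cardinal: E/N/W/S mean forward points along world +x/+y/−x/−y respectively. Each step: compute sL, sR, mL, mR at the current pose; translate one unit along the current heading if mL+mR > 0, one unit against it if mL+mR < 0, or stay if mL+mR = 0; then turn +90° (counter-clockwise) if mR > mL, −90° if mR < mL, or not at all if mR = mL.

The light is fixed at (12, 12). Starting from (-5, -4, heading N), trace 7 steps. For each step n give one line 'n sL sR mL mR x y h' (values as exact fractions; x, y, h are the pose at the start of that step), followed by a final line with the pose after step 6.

n=0: pose=(-5,-4,N); sL=200/569, sR=40/73; mL=-18680/41537, mR=-200/569; mL+mR=-33280/41537 → advance -1; mR−mL=4080/41537 → turn +1·90°
n=1: pose=(-5,-5,W); sL=1/4, sR=50/149; mL=-349/1192, mR=-1/4; mL+mR=-647/1192 → advance -1; mR−mL=51/1192 → turn +1·90°
n=2: pose=(-4,-5,S); sL=200/569, sR=200/761; mL=-133000/433009, mR=-200/569; mL+mR=-285200/433009 → advance -1; mR−mL=-19200/433009 → turn -1·90°
n=3: pose=(-4,-4,W); sL=100/361, sR=20/53; mL=-6260/19133, mR=-100/361; mL+mR=-11560/19133 → advance -1; mR−mL=960/19133 → turn +1·90°
n=4: pose=(-3,-4,S); sL=40/101, sR=40/137; mL=-4760/13837, mR=-40/101; mL+mR=-10240/13837 → advance -1; mR−mL=-720/13837 → turn -1·90°
n=5: pose=(-3,-3,W); sL=25/81, sR=50/117; mL=-775/2106, mR=-25/81; mL+mR=-475/702 → advance -1; mR−mL=125/2106 → turn +1·90°
n=6: pose=(-2,-3,S); sL=40/89, sR=200/613; mL=-21160/54557, mR=-40/89; mL+mR=-45680/54557 → advance -1; mR−mL=-3360/54557 → turn -1·90°

0 200/569 40/73 -18680/41537 -200/569 -5 -4 N
1 1/4 50/149 -349/1192 -1/4 -5 -5 W
2 200/569 200/761 -133000/433009 -200/569 -4 -5 S
3 100/361 20/53 -6260/19133 -100/361 -4 -4 W
4 40/101 40/137 -4760/13837 -40/101 -3 -4 S
5 25/81 50/117 -775/2106 -25/81 -3 -3 W
6 40/89 200/613 -21160/54557 -40/89 -2 -3 S
final -2 -2 W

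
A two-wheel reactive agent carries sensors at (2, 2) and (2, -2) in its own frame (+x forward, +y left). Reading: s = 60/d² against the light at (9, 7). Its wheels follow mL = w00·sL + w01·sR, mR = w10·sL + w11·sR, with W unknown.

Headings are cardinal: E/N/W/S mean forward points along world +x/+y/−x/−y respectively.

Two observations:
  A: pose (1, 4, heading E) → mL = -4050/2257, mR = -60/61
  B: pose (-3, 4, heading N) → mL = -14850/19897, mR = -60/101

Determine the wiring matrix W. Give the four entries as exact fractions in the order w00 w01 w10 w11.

-1/2 -1 0 -1

obs A: pose=(1,4,E) → sL=60/37, sR=60/61, mL=-4050/2257, mR=-60/61
obs B: pose=(-3,4,N) → sL=60/197, sR=60/101, mL=-14850/19897, mR=-60/101
sensor matrix S = [[60/37, 60/61], [60/197, 60/101]]; det S = 29808000/44907529
solve [mL_A; mL_B] = S·[w00; w01] and [mR_A; mR_B] = S·[w10; w11]:
  w00 = -1/2, w01 = -1, w10 = 0, w11 = -1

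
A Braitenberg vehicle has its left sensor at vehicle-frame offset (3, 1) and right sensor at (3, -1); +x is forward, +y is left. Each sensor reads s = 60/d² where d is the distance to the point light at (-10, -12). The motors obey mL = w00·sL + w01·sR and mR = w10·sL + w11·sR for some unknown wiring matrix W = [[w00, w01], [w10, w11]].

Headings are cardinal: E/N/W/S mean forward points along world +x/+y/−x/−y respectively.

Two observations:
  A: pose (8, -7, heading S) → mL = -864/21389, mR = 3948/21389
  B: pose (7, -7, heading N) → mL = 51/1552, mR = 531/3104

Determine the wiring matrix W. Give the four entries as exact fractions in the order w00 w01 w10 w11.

1 -1 1/2 1/2

obs A: pose=(8,-7,S) → sL=12/73, sR=60/293, mL=-864/21389, mR=3948/21389
obs B: pose=(7,-7,N) → sL=3/16, sR=15/97, mL=51/1552, mR=531/3104
sensor matrix S = [[12/73, 60/293], [3/16, 15/97]]; det S = -107685/8298932
solve [mL_A; mL_B] = S·[w00; w01] and [mR_A; mR_B] = S·[w10; w11]:
  w00 = 1, w01 = -1, w10 = 1/2, w11 = 1/2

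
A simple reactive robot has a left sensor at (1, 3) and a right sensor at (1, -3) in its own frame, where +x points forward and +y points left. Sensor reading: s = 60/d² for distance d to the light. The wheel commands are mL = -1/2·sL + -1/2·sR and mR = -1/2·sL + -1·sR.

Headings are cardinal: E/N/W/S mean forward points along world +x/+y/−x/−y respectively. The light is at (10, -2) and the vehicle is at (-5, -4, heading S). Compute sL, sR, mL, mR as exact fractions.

left sensor world pos  = (-2, -5); dL² = 153
right sensor world pos = (-8, -5); dR² = 333
sL = 60/153 = 20/51
sR = 60/333 = 20/111
mL = -1/2·sL + -1/2·sR = -180/629
mR = -1/2·sL + -1·sR = -710/1887

20/51 20/111 -180/629 -710/1887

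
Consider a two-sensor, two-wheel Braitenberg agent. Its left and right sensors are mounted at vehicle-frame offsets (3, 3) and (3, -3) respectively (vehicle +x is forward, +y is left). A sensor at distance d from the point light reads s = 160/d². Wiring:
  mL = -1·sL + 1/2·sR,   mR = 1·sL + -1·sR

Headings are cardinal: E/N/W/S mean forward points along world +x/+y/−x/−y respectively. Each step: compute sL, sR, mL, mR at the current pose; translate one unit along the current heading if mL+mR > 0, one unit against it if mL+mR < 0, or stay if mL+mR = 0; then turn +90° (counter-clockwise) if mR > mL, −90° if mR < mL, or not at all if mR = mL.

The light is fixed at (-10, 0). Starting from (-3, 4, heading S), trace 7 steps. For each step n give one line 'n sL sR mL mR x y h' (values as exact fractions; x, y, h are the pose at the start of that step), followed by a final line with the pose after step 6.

0 160/101 160/17 5360/1717 -13440/1717 -3 4 S
1 8 2 -7 6 -3 5 W
2 32/25 160/29 1072/725 -3072/725 -2 5 S
3 80/17 80/53 -3560/901 2880/901 -2 6 W
4 160/153 32/9 112/153 -128/51 -1 6 S
5 40/13 20/17 -550/221 420/221 -1 7 W
6 32/37 32/13 176/481 -768/481 0 7 S
final 0 8 W

n=0: pose=(-3,4,S); sL=160/101, sR=160/17; mL=5360/1717, mR=-13440/1717; mL+mR=-80/17 → advance -1; mR−mL=-18800/1717 → turn -1·90°
n=1: pose=(-3,5,W); sL=8, sR=2; mL=-7, mR=6; mL+mR=-1 → advance -1; mR−mL=13 → turn +1·90°
n=2: pose=(-2,5,S); sL=32/25, sR=160/29; mL=1072/725, mR=-3072/725; mL+mR=-80/29 → advance -1; mR−mL=-4144/725 → turn -1·90°
n=3: pose=(-2,6,W); sL=80/17, sR=80/53; mL=-3560/901, mR=2880/901; mL+mR=-40/53 → advance -1; mR−mL=6440/901 → turn +1·90°
n=4: pose=(-1,6,S); sL=160/153, sR=32/9; mL=112/153, mR=-128/51; mL+mR=-16/9 → advance -1; mR−mL=-496/153 → turn -1·90°
n=5: pose=(-1,7,W); sL=40/13, sR=20/17; mL=-550/221, mR=420/221; mL+mR=-10/17 → advance -1; mR−mL=970/221 → turn +1·90°
n=6: pose=(0,7,S); sL=32/37, sR=32/13; mL=176/481, mR=-768/481; mL+mR=-16/13 → advance -1; mR−mL=-944/481 → turn -1·90°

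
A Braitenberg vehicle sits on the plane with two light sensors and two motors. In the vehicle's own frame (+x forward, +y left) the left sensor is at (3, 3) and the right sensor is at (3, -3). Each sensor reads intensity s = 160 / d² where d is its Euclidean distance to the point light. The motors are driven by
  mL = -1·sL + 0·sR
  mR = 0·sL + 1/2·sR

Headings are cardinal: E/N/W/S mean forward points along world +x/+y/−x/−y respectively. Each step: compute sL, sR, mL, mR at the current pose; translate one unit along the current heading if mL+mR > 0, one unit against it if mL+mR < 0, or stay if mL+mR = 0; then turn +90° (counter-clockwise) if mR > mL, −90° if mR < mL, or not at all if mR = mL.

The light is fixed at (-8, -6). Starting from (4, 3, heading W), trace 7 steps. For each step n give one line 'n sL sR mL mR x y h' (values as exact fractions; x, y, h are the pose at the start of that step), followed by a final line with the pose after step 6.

0 160/117 32/45 -160/117 16/45 4 3 W
1 40/73 20/17 -40/73 10/17 5 3 S
2 160/377 160/281 -160/377 80/281 5 2 E
3 80/101 80/173 -80/101 40/173 4 2 N
4 160/97 160/181 -160/97 80/181 4 1 W
5 10/17 40/29 -10/17 20/29 5 1 S
6 160/337 32/53 -160/337 16/53 5 0 E
final 4 0 N

n=0: pose=(4,3,W); sL=160/117, sR=32/45; mL=-160/117, mR=16/45; mL+mR=-592/585 → advance -1; mR−mL=112/65 → turn +1·90°
n=1: pose=(5,3,S); sL=40/73, sR=20/17; mL=-40/73, mR=10/17; mL+mR=50/1241 → advance +1; mR−mL=1410/1241 → turn +1·90°
n=2: pose=(5,2,E); sL=160/377, sR=160/281; mL=-160/377, mR=80/281; mL+mR=-14800/105937 → advance -1; mR−mL=75120/105937 → turn +1·90°
n=3: pose=(4,2,N); sL=80/101, sR=80/173; mL=-80/101, mR=40/173; mL+mR=-9800/17473 → advance -1; mR−mL=17880/17473 → turn +1·90°
n=4: pose=(4,1,W); sL=160/97, sR=160/181; mL=-160/97, mR=80/181; mL+mR=-21200/17557 → advance -1; mR−mL=36720/17557 → turn +1·90°
n=5: pose=(5,1,S); sL=10/17, sR=40/29; mL=-10/17, mR=20/29; mL+mR=50/493 → advance +1; mR−mL=630/493 → turn +1·90°
n=6: pose=(5,0,E); sL=160/337, sR=32/53; mL=-160/337, mR=16/53; mL+mR=-3088/17861 → advance -1; mR−mL=13872/17861 → turn +1·90°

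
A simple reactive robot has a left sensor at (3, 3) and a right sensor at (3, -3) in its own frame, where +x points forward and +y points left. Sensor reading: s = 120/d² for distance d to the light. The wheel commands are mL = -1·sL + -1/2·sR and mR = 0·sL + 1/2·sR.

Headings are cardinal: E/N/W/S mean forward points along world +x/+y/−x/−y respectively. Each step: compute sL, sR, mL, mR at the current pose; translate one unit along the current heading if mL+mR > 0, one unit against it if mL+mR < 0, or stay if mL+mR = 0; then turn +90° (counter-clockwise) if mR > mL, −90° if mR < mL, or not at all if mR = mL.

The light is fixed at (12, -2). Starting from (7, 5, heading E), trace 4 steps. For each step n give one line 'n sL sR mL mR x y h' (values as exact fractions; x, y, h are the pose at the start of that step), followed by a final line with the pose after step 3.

n=0: pose=(7,5,E); sL=15/13, sR=6; mL=-54/13, mR=3; mL+mR=-15/13 → advance -1; mR−mL=93/13 → turn +1·90°
n=1: pose=(6,5,N); sL=120/181, sR=120/109; mL=-23940/19729, mR=60/109; mL+mR=-120/181 → advance -1; mR−mL=34800/19729 → turn +1·90°
n=2: pose=(6,4,W); sL=4/3, sR=20/27; mL=-46/27, mR=10/27; mL+mR=-4/3 → advance -1; mR−mL=56/27 → turn +1·90°
n=3: pose=(7,4,S); sL=120/13, sR=120/73; mL=-9540/949, mR=60/73; mL+mR=-120/13 → advance -1; mR−mL=10320/949 → turn +1·90°

0 15/13 6 -54/13 3 7 5 E
1 120/181 120/109 -23940/19729 60/109 6 5 N
2 4/3 20/27 -46/27 10/27 6 4 W
3 120/13 120/73 -9540/949 60/73 7 4 S
final 7 5 E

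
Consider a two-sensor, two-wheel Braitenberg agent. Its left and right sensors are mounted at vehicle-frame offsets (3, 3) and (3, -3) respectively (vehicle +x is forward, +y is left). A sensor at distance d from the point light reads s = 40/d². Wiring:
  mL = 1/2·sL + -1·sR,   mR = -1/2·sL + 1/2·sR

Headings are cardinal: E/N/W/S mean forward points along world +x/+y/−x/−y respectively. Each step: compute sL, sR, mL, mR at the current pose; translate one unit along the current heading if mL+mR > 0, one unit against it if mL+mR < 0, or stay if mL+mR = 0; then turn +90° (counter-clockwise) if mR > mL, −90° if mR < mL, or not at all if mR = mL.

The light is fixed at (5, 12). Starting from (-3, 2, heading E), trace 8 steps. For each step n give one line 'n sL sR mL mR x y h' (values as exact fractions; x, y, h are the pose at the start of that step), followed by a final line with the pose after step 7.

n=0: pose=(-3,2,E); sL=20/37, sR=20/97; mL=230/3589, mR=-600/3589; mL+mR=-10/97 → advance -1; mR−mL=-830/3589 → turn -1·90°
n=1: pose=(-4,2,S); sL=8/41, sR=40/313; mL=-388/12833, mR=-432/12833; mL+mR=-20/313 → advance -1; mR−mL=-44/12833 → turn -1·90°
n=2: pose=(-4,3,W); sL=5/36, sR=2/9; mL=-11/72, mR=1/24; mL+mR=-1/9 → advance -1; mR−mL=7/36 → turn +1·90°
n=3: pose=(-3,3,S); sL=40/169, sR=8/53; mL=-292/8957, mR=-384/8957; mL+mR=-4/53 → advance -1; mR−mL=-92/8957 → turn -1·90°
n=4: pose=(-3,4,W); sL=20/121, sR=20/73; mL=-1690/8833, mR=480/8833; mL+mR=-10/73 → advance -1; mR−mL=2170/8833 → turn +1·90°
n=5: pose=(-2,4,S); sL=40/137, sR=40/221; mL=-1060/30277, mR=-1680/30277; mL+mR=-20/221 → advance -1; mR−mL=-620/30277 → turn -1·90°
n=6: pose=(-2,5,W); sL=1/5, sR=10/29; mL=-71/290, mR=21/290; mL+mR=-5/29 → advance -1; mR−mL=46/145 → turn +1·90°
n=7: pose=(-1,5,S); sL=40/109, sR=40/181; mL=-740/19729, mR=-1440/19729; mL+mR=-20/181 → advance -1; mR−mL=-700/19729 → turn -1·90°

0 20/37 20/97 230/3589 -600/3589 -3 2 E
1 8/41 40/313 -388/12833 -432/12833 -4 2 S
2 5/36 2/9 -11/72 1/24 -4 3 W
3 40/169 8/53 -292/8957 -384/8957 -3 3 S
4 20/121 20/73 -1690/8833 480/8833 -3 4 W
5 40/137 40/221 -1060/30277 -1680/30277 -2 4 S
6 1/5 10/29 -71/290 21/290 -2 5 W
7 40/109 40/181 -740/19729 -1440/19729 -1 5 S
final -1 6 W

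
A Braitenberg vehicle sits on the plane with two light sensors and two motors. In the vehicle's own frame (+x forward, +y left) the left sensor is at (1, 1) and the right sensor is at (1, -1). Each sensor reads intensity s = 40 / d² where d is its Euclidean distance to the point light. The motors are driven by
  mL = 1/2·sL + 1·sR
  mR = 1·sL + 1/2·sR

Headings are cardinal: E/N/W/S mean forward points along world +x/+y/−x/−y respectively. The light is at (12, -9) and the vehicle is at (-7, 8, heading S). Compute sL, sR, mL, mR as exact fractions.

2/29 5/82 227/2378 473/4756

left sensor world pos  = (-6, 7); dL² = 580
right sensor world pos = (-8, 7); dR² = 656
sL = 40/580 = 2/29
sR = 40/656 = 5/82
mL = 1/2·sL + 1·sR = 227/2378
mR = 1·sL + 1/2·sR = 473/4756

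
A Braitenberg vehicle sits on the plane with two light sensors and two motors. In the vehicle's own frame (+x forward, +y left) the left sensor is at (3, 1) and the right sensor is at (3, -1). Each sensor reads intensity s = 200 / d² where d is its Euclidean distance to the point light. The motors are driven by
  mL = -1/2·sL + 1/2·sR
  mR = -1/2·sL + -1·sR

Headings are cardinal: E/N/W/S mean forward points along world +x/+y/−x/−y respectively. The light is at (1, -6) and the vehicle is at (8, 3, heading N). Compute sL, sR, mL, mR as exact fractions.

10/9 25/26 -35/468 -355/234

left sensor world pos  = (7, 6); dL² = 180
right sensor world pos = (9, 6); dR² = 208
sL = 200/180 = 10/9
sR = 200/208 = 25/26
mL = -1/2·sL + 1/2·sR = -35/468
mR = -1/2·sL + -1·sR = -355/234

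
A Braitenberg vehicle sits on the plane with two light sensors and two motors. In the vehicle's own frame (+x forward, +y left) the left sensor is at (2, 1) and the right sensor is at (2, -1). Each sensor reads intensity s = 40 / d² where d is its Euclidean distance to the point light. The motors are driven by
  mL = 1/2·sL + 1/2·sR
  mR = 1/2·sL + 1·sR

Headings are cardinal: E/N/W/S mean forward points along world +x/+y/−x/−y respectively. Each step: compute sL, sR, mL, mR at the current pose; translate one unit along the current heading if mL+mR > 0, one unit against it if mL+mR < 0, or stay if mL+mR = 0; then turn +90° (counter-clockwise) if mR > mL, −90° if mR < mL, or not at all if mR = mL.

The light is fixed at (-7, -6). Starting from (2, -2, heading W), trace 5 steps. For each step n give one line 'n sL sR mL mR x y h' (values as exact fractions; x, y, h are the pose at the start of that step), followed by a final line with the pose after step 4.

n=0: pose=(2,-2,W); sL=20/29, sR=20/37; mL=660/1073, mR=950/1073; mL+mR=1610/1073 → advance +1; mR−mL=10/37 → turn +1·90°
n=1: pose=(1,-2,S); sL=8/17, sR=40/53; mL=552/901, mR=892/901; mL+mR=1444/901 → advance +1; mR−mL=20/53 → turn +1·90°
n=2: pose=(1,-3,E); sL=10/29, sR=5/13; mL=275/754, mR=210/377; mL+mR=695/754 → advance +1; mR−mL=5/26 → turn +1·90°
n=3: pose=(2,-3,N); sL=40/89, sR=8/25; mL=856/2225, mR=1212/2225; mL+mR=2068/2225 → advance +1; mR−mL=4/25 → turn +1·90°
n=4: pose=(2,-2,W); sL=20/29, sR=20/37; mL=660/1073, mR=950/1073; mL+mR=1610/1073 → advance +1; mR−mL=10/37 → turn +1·90°

0 20/29 20/37 660/1073 950/1073 2 -2 W
1 8/17 40/53 552/901 892/901 1 -2 S
2 10/29 5/13 275/754 210/377 1 -3 E
3 40/89 8/25 856/2225 1212/2225 2 -3 N
4 20/29 20/37 660/1073 950/1073 2 -2 W
final 1 -2 S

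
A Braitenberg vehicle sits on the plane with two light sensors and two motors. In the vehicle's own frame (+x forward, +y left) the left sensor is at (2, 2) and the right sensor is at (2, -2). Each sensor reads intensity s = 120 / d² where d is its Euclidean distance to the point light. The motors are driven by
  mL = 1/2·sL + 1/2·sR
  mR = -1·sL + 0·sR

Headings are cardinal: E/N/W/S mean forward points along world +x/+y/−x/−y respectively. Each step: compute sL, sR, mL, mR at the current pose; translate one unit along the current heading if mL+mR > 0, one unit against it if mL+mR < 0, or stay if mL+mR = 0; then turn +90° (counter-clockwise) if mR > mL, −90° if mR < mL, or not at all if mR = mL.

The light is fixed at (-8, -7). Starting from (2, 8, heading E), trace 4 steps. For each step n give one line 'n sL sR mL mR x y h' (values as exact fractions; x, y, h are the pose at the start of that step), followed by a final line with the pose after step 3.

0 120/433 120/313 44760/135529 -120/433 2 8 E
1 60/169 12/25 1764/4225 -60/169 3 8 S
2 8/15 120/337 2248/5055 -8/15 3 7 W
3 30/89 30/113 3030/10057 -30/89 4 7 N
final 4 6 E

n=0: pose=(2,8,E); sL=120/433, sR=120/313; mL=44760/135529, mR=-120/433; mL+mR=7200/135529 → advance +1; mR−mL=-82320/135529 → turn -1·90°
n=1: pose=(3,8,S); sL=60/169, sR=12/25; mL=1764/4225, mR=-60/169; mL+mR=264/4225 → advance +1; mR−mL=-3264/4225 → turn -1·90°
n=2: pose=(3,7,W); sL=8/15, sR=120/337; mL=2248/5055, mR=-8/15; mL+mR=-448/5055 → advance -1; mR−mL=-1648/1685 → turn -1·90°
n=3: pose=(4,7,N); sL=30/89, sR=30/113; mL=3030/10057, mR=-30/89; mL+mR=-360/10057 → advance -1; mR−mL=-6420/10057 → turn -1·90°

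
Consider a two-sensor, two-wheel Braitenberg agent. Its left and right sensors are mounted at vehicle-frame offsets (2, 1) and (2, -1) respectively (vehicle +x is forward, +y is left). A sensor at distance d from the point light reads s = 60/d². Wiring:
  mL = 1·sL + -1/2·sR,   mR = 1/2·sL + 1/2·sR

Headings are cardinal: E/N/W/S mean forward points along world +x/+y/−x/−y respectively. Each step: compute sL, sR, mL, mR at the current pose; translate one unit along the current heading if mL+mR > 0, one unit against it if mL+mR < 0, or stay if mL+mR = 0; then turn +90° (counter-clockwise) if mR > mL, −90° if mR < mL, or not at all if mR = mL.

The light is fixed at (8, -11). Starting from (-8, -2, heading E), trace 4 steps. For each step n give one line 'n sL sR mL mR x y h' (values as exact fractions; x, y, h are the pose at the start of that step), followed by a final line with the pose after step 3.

0 15/74 3/13 42/481 417/1924 -8 -2 E
1 60/377 60/317 7710/119509 20820/119509 -7 -2 N
2 6/37 6/41 135/1517 234/1517 -7 -1 W
3 60/289 60/353 12510/102017 19260/102017 -8 -1 S
final -8 -2 E

n=0: pose=(-8,-2,E); sL=15/74, sR=3/13; mL=42/481, mR=417/1924; mL+mR=45/148 → advance +1; mR−mL=249/1924 → turn +1·90°
n=1: pose=(-7,-2,N); sL=60/377, sR=60/317; mL=7710/119509, mR=20820/119509; mL+mR=90/377 → advance +1; mR−mL=13110/119509 → turn +1·90°
n=2: pose=(-7,-1,W); sL=6/37, sR=6/41; mL=135/1517, mR=234/1517; mL+mR=9/37 → advance +1; mR−mL=99/1517 → turn +1·90°
n=3: pose=(-8,-1,S); sL=60/289, sR=60/353; mL=12510/102017, mR=19260/102017; mL+mR=90/289 → advance +1; mR−mL=6750/102017 → turn +1·90°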